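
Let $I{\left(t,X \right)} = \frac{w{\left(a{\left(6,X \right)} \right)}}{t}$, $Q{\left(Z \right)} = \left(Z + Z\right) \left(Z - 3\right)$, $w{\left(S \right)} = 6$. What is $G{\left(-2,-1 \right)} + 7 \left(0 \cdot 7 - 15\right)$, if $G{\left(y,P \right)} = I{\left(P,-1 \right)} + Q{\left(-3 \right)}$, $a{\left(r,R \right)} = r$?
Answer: $-75$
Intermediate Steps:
$Q{\left(Z \right)} = 2 Z \left(-3 + Z\right)$
$I{\left(t,X \right)} = \frac{6}{t}$
$G{\left(y,P \right)} = 36 + \frac{6}{P}$ ($G{\left(y,P \right)} = \frac{6}{P} + 2 \left(-3\right) \left(-3 - 3\right) = \frac{6}{P} + 2 \left(-3\right) \left(-6\right) = \frac{6}{P} + 36 = 36 + \frac{6}{P}$)
$G{\left(-2,-1 \right)} + 7 \left(0 \cdot 7 - 15\right) = \left(36 + \frac{6}{-1}\right) + 7 \left(0 \cdot 7 - 15\right) = \left(36 + 6 \left(-1\right)\right) + 7 \left(0 - 15\right) = \left(36 - 6\right) + 7 \left(-15\right) = 30 - 105 = -75$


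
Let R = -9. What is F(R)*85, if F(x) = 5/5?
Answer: 85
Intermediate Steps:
F(x) = 1 (F(x) = 5*(⅕) = 1)
F(R)*85 = 1*85 = 85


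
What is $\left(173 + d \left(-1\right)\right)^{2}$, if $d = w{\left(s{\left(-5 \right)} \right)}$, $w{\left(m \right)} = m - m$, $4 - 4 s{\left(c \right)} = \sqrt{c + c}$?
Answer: $29929$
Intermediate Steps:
$s{\left(c \right)} = 1 - \frac{\sqrt{2} \sqrt{c}}{4}$ ($s{\left(c \right)} = 1 - \frac{\sqrt{c + c}}{4} = 1 - \frac{\sqrt{2 c}}{4} = 1 - \frac{\sqrt{2} \sqrt{c}}{4}$)
$w{\left(m \right)} = 0$
$d = 0$
$\left(173 + d \left(-1\right)\right)^{2} = \left(173 + 0 \left(-1\right)\right)^{2} = \left(173 + 0\right)^{2} = 173^{2} = 29929$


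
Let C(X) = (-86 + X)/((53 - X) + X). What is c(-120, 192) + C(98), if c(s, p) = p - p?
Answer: 12/53 ≈ 0.22642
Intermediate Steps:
c(s, p) = 0
C(X) = -86/53 + X/53 (C(X) = (-86 + X)/53 = (-86 + X)*(1/53) = -86/53 + X/53)
c(-120, 192) + C(98) = 0 + (-86/53 + (1/53)*98) = 0 + (-86/53 + 98/53) = 0 + 12/53 = 12/53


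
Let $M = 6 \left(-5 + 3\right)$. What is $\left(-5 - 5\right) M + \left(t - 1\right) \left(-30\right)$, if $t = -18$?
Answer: $690$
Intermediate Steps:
$M = -12$ ($M = 6 \left(-2\right) = -12$)
$\left(-5 - 5\right) M + \left(t - 1\right) \left(-30\right) = \left(-5 - 5\right) \left(-12\right) + \left(-18 - 1\right) \left(-30\right) = \left(-10\right) \left(-12\right) - -570 = 120 + 570 = 690$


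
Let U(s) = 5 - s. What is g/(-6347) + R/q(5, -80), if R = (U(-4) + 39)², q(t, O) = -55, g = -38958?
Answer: -1134618/31735 ≈ -35.753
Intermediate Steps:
R = 2304 (R = ((5 - 1*(-4)) + 39)² = ((5 + 4) + 39)² = (9 + 39)² = 48² = 2304)
g/(-6347) + R/q(5, -80) = -38958/(-6347) + 2304/(-55) = -38958*(-1/6347) + 2304*(-1/55) = 38958/6347 - 2304/55 = -1134618/31735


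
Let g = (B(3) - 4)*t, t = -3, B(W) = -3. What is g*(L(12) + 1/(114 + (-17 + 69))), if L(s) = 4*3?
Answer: 41853/166 ≈ 252.13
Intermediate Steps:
L(s) = 12
g = 21 (g = (-3 - 4)*(-3) = -7*(-3) = 21)
g*(L(12) + 1/(114 + (-17 + 69))) = 21*(12 + 1/(114 + (-17 + 69))) = 21*(12 + 1/(114 + 52)) = 21*(12 + 1/166) = 21*(1993/166) = 41853/166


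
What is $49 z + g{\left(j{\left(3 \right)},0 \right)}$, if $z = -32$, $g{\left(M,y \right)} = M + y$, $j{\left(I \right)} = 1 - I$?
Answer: $-1570$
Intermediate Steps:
$49 z + g{\left(j{\left(3 \right)},0 \right)} = 49 \left(-32\right) + \left(\left(1 - 3\right) + 0\right) = -1568 + \left(\left(1 - 3\right) + 0\right) = -1568 + \left(-2 + 0\right) = -1568 - 2 = -1570$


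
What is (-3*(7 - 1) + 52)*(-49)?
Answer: -1666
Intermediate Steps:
(-3*(7 - 1) + 52)*(-49) = (-3*6 + 52)*(-49) = (-18 + 52)*(-49) = 34*(-49) = -1666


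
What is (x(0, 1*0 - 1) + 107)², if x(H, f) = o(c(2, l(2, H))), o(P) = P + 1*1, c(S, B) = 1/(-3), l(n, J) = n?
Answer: 104329/9 ≈ 11592.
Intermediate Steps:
c(S, B) = -⅓
o(P) = 1 + P (o(P) = P + 1 = 1 + P)
x(H, f) = ⅔ (x(H, f) = 1 - ⅓ = ⅔)
(x(0, 1*0 - 1) + 107)² = (⅔ + 107)² = (323/3)² = 104329/9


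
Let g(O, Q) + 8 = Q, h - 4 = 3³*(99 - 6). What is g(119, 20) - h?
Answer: -2503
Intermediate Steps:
h = 2515 (h = 4 + 3³*(99 - 6) = 4 + 27*93 = 4 + 2511 = 2515)
g(O, Q) = -8 + Q
g(119, 20) - h = (-8 + 20) - 1*2515 = 12 - 2515 = -2503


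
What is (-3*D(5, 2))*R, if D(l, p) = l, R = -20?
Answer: 300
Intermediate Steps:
(-3*D(5, 2))*R = -3*5*(-20) = -15*(-20) = 300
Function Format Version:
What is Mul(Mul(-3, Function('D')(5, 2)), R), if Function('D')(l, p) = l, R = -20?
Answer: 300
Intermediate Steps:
Mul(Mul(-3, Function('D')(5, 2)), R) = Mul(Mul(-3, 5), -20) = Mul(-15, -20) = 300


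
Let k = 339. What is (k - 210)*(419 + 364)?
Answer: 101007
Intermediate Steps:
(k - 210)*(419 + 364) = (339 - 210)*(419 + 364) = 129*783 = 101007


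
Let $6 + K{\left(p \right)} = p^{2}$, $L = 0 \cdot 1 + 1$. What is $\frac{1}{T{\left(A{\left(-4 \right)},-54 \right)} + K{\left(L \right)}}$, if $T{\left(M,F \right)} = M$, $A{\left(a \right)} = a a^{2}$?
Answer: $- \frac{1}{69} \approx -0.014493$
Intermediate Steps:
$A{\left(a \right)} = a^{3}$
$L = 1$ ($L = 0 + 1 = 1$)
$K{\left(p \right)} = -6 + p^{2}$
$\frac{1}{T{\left(A{\left(-4 \right)},-54 \right)} + K{\left(L \right)}} = \frac{1}{\left(-4\right)^{3} - \left(6 - 1^{2}\right)} = \frac{1}{-64 + \left(-6 + 1\right)} = \frac{1}{-64 - 5} = \frac{1}{-69} = - \frac{1}{69}$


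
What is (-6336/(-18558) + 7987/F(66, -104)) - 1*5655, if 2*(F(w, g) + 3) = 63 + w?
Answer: -700615025/126813 ≈ -5524.8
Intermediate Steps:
F(w, g) = 57/2 + w/2 (F(w, g) = -3 + (63 + w)/2 = -3 + (63/2 + w/2) = 57/2 + w/2)
(-6336/(-18558) + 7987/F(66, -104)) - 1*5655 = (-6336/(-18558) + 7987/(57/2 + (½)*66)) - 1*5655 = (-6336*(-1/18558) + 7987/(57/2 + 33)) - 5655 = (352/1031 + 7987/(123/2)) - 5655 = (352/1031 + 7987*(2/123)) - 5655 = (352/1031 + 15974/123) - 5655 = 16512490/126813 - 5655 = -700615025/126813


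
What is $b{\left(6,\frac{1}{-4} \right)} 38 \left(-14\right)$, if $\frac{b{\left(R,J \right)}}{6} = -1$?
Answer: $3192$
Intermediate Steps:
$b{\left(R,J \right)} = -6$ ($b{\left(R,J \right)} = 6 \left(-1\right) = -6$)
$b{\left(6,\frac{1}{-4} \right)} 38 \left(-14\right) = \left(-6\right) 38 \left(-14\right) = \left(-228\right) \left(-14\right) = 3192$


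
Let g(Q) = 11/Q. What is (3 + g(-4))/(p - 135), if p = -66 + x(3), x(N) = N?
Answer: -1/792 ≈ -0.0012626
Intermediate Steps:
p = -63 (p = -66 + 3 = -63)
(3 + g(-4))/(p - 135) = (3 + 11/(-4))/(-63 - 135) = (3 + 11*(-¼))/(-198) = (3 - 11/4)*(-1/198) = (¼)*(-1/198) = -1/792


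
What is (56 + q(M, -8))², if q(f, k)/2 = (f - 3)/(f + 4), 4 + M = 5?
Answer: 76176/25 ≈ 3047.0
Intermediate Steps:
M = 1 (M = -4 + 5 = 1)
q(f, k) = 2*(-3 + f)/(4 + f) (q(f, k) = 2*((f - 3)/(f + 4)) = 2*((-3 + f)/(4 + f)) = 2*(-3 + f)/(4 + f))
(56 + q(M, -8))² = (56 + 2*(-3 + 1)/(4 + 1))² = (56 + 2*(-2)/5)² = (56 + 2*(⅕)*(-2))² = (56 - ⅘)² = (276/5)² = 76176/25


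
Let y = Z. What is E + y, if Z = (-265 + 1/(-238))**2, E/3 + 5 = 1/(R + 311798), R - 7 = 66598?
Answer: 88526299649675/1260838796 ≈ 70212.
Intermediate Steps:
R = 66605 (R = 7 + 66598 = 66605)
E = -5676042/378403 (E = -15 + 3/(66605 + 311798) = -15 + 3/378403 = -5676042/378403 ≈ -15.000)
Z = 3977951041/56644 (Z = (-265 - 1/238)**2 = (-63071/238)**2 = 3977951041/56644 ≈ 70227.)
y = 3977951041/56644 ≈ 70227.
E + y = -5676042/378403 + 3977951041/56644 = 88526299649675/1260838796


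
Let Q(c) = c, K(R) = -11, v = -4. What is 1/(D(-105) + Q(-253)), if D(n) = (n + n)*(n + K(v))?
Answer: 1/24107 ≈ 4.1482e-5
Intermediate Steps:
D(n) = 2*n*(-11 + n) (D(n) = (n + n)*(n - 11) = (2*n)*(-11 + n) = 2*n*(-11 + n))
1/(D(-105) + Q(-253)) = 1/(2*(-105)*(-11 - 105) - 253) = 1/(2*(-105)*(-116) - 253) = 1/(24360 - 253) = 1/24107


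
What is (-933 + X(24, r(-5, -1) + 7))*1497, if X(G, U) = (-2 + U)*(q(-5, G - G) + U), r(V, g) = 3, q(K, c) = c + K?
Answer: -1336821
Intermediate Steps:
q(K, c) = K + c
X(G, U) = (-5 + U)*(-2 + U) (X(G, U) = (-2 + U)*((-5 + (G - G)) + U) = (-2 + U)*((-5 + 0) + U) = (-2 + U)*(-5 + U) = (-5 + U)*(-2 + U))
(-933 + X(24, r(-5, -1) + 7))*1497 = (-933 + (10 + (3 + 7)² - 7*(3 + 7)))*1497 = (-933 + (10 + 10² - 7*10))*1497 = (-933 + (10 + 100 - 70))*1497 = (-933 + 40)*1497 = -893*1497 = -1336821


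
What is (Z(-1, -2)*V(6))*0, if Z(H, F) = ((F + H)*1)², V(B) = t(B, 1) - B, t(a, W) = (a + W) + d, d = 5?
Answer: 0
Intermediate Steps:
t(a, W) = 5 + W + a (t(a, W) = (a + W) + 5 = (W + a) + 5 = 5 + W + a)
V(B) = 6 (V(B) = (5 + 1 + B) - B = (6 + B) - B = 6)
Z(H, F) = (F + H)²
(Z(-1, -2)*V(6))*0 = ((-2 - 1)²*6)*0 = ((-3)²*6)*0 = (9*6)*0 = 54*0 = 0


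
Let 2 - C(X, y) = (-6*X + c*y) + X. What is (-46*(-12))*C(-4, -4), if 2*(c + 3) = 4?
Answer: -12144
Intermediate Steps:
c = -1 (c = -3 + (1/2)*4 = -3 + 2 = -1)
C(X, y) = 2 + y + 5*X (C(X, y) = 2 - ((-6*X - y) + X) = 2 - ((-y - 6*X) + X) = 2 - (-y - 5*X) = 2 + (y + 5*X) = 2 + y + 5*X)
(-46*(-12))*C(-4, -4) = (-46*(-12))*(2 - 4 + 5*(-4)) = 552*(2 - 4 - 20) = 552*(-22) = -12144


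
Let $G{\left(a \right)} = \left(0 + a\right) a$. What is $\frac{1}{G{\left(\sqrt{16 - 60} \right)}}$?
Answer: $- \frac{1}{44} \approx -0.022727$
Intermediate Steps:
$G{\left(a \right)} = a^{2}$ ($G{\left(a \right)} = a a = a^{2}$)
$\frac{1}{G{\left(\sqrt{16 - 60} \right)}} = \frac{1}{\left(\sqrt{16 - 60}\right)^{2}} = \frac{1}{\left(\sqrt{-44}\right)^{2}} = \frac{1}{\left(2 i \sqrt{11}\right)^{2}} = \frac{1}{-44} = - \frac{1}{44}$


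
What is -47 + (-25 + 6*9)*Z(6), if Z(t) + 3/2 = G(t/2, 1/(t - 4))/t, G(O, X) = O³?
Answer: 40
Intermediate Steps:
Z(t) = -3/2 + t²/8 (Z(t) = -3/2 + (t/2)³/t = -3/2 + (t³/8)/t = -3/2 + t²/8)
-47 + (-25 + 6*9)*Z(6) = -47 + (-25 + 6*9)*(-3/2 + (⅛)*6²) = -47 + (-25 + 54)*(-3/2 + (⅛)*36) = -47 + 29*(-3/2 + 9/2) = -47 + 29*3 = -47 + 87 = 40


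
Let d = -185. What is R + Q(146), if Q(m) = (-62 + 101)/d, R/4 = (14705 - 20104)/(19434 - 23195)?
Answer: 3848581/695785 ≈ 5.5313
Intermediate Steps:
R = 21596/3761 (R = 4*((14705 - 20104)/(19434 - 23195)) = 4*(-5399/(-3761)) = 4*(-5399*(-1/3761)) = 4*(5399/3761) = 21596/3761 ≈ 5.7421)
Q(m) = -39/185 (Q(m) = (-62 + 101)/(-185) = 39*(-1/185) = -39/185)
R + Q(146) = 21596/3761 - 39/185 = 3848581/695785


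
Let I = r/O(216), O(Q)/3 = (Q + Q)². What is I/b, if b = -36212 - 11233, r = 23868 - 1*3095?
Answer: -20773/26563127040 ≈ -7.8202e-7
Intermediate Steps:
O(Q) = 12*Q² (O(Q) = 3*(Q + Q)² = 3*(2*Q)² = 3*(4*Q²) = 12*Q²)
r = 20773 (r = 23868 - 3095 = 20773)
b = -47445
I = 20773/559872 (I = 20773/((12*216²)) = 20773/((12*46656)) = 20773/559872 ≈ 0.037103)
I/b = (20773/559872)/(-47445) = (20773/559872)*(-1/47445) = -20773/26563127040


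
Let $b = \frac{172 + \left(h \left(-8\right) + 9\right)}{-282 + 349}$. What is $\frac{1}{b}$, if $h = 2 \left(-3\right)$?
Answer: $\frac{67}{229} \approx 0.29258$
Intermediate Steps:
$h = -6$
$b = \frac{229}{67}$ ($b = \frac{172 + \left(\left(-6\right) \left(-8\right) + 9\right)}{-282 + 349} = \frac{172 + \left(48 + 9\right)}{67} = \left(172 + 57\right) \frac{1}{67} = 229 \cdot \frac{1}{67} = \frac{229}{67} \approx 3.4179$)
$\frac{1}{b} = \frac{1}{\frac{229}{67}} = \frac{67}{229}$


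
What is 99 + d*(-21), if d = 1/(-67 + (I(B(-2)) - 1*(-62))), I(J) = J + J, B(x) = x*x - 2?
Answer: 120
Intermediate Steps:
B(x) = -2 + x² (B(x) = x² - 2 = -2 + x²)
I(J) = 2*J
d = -1 (d = 1/(-67 + (2*(-2 + (-2)²) - 1*(-62))) = 1/(-67 + (2*(-2 + 4) + 62)) = 1/(-67 + (2*2 + 62)) = 1/(-67 + (4 + 62)) = 1/(-67 + 66) = 1/(-1) = -1)
99 + d*(-21) = 99 - 1*(-21) = 99 + 21 = 120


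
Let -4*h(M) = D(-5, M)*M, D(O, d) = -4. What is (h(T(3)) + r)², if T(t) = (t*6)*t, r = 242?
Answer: 87616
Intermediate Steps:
T(t) = 6*t² (T(t) = (6*t)*t = 6*t²)
h(M) = M (h(M) = -(-1)*M = M)
(h(T(3)) + r)² = (6*3² + 242)² = (6*9 + 242)² = (54 + 242)² = 296² = 87616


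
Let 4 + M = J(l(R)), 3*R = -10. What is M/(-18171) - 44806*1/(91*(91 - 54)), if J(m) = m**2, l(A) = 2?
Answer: -44806/3367 ≈ -13.307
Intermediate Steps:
R = -10/3 (R = (1/3)*(-10) = -10/3 ≈ -3.3333)
M = 0 (M = -4 + 2**2 = -4 + 4 = 0)
M/(-18171) - 44806*1/(91*(91 - 54)) = 0/(-18171) - 44806*1/(91*(91 - 54)) = 0*(-1/18171) - 44806/(91*37) = 0 - 44806/3367 = -44806/3367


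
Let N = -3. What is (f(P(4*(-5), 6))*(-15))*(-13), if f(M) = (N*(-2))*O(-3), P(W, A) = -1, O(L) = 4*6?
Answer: 28080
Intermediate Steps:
O(L) = 24
f(M) = 144 (f(M) = -3*(-2)*24 = 6*24 = 144)
(f(P(4*(-5), 6))*(-15))*(-13) = (144*(-15))*(-13) = -2160*(-13) = 28080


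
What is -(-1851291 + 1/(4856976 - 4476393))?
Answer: 704569882652/380583 ≈ 1.8513e+6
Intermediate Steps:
-(-1851291 + 1/(4856976 - 4476393)) = -(-1851291 + 1/380583) = -1*(-704569882652/380583) = 704569882652/380583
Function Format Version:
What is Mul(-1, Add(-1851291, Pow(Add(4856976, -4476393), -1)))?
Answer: Rational(704569882652, 380583) ≈ 1.8513e+6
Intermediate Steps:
Mul(-1, Add(-1851291, Pow(Add(4856976, -4476393), -1))) = Mul(-1, Add(-1851291, Pow(380583, -1))) = Mul(-1, Add(-1851291, Rational(1, 380583))) = Mul(-1, Rational(-704569882652, 380583)) = Rational(704569882652, 380583)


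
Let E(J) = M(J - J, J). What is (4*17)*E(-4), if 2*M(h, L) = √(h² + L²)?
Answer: 136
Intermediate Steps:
M(h, L) = √(L² + h²)/2 (M(h, L) = √(h² + L²)/2 = √(L² + h²)/2)
E(J) = √(J²)/2 (E(J) = √(J² + (J - J)²)/2 = √(J² + 0²)/2 = √(J² + 0)/2 = √(J²)/2)
(4*17)*E(-4) = (4*17)*(√((-4)²)/2) = 68*(√16/2) = 68*((½)*4) = 68*2 = 136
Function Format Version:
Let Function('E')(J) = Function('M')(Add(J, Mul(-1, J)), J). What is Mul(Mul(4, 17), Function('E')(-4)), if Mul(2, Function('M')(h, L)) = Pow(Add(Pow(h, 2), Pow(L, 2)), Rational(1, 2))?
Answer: 136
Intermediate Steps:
Function('M')(h, L) = Mul(Rational(1, 2), Pow(Add(Pow(L, 2), Pow(h, 2)), Rational(1, 2))) (Function('M')(h, L) = Mul(Rational(1, 2), Pow(Add(Pow(h, 2), Pow(L, 2)), Rational(1, 2))) = Mul(Rational(1, 2), Pow(Add(Pow(L, 2), Pow(h, 2)), Rational(1, 2))))
Function('E')(J) = Mul(Rational(1, 2), Pow(Pow(J, 2), Rational(1, 2))) (Function('E')(J) = Mul(Rational(1, 2), Pow(Add(Pow(J, 2), Pow(Add(J, Mul(-1, J)), 2)), Rational(1, 2))) = Mul(Rational(1, 2), Pow(Add(Pow(J, 2), Pow(0, 2)), Rational(1, 2))) = Mul(Rational(1, 2), Pow(Add(Pow(J, 2), 0), Rational(1, 2))) = Mul(Rational(1, 2), Pow(Pow(J, 2), Rational(1, 2))))
Mul(Mul(4, 17), Function('E')(-4)) = Mul(Mul(4, 17), Mul(Rational(1, 2), Pow(Pow(-4, 2), Rational(1, 2)))) = Mul(68, Mul(Rational(1, 2), Pow(16, Rational(1, 2)))) = Mul(68, Mul(Rational(1, 2), 4)) = Mul(68, 2) = 136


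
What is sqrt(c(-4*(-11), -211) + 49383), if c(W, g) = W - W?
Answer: 3*sqrt(5487) ≈ 222.22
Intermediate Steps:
c(W, g) = 0
sqrt(c(-4*(-11), -211) + 49383) = sqrt(0 + 49383) = sqrt(49383) = 3*sqrt(5487)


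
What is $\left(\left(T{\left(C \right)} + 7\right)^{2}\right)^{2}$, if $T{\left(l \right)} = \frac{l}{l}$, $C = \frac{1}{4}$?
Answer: $4096$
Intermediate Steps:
$C = \frac{1}{4} \approx 0.25$
$T{\left(l \right)} = 1$
$\left(\left(T{\left(C \right)} + 7\right)^{2}\right)^{2} = \left(\left(1 + 7\right)^{2}\right)^{2} = \left(8^{2}\right)^{2} = 64^{2} = 4096$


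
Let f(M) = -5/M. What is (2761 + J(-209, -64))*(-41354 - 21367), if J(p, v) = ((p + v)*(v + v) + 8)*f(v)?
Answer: -2755521693/8 ≈ -3.4444e+8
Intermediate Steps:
J(p, v) = -5*(8 + 2*v*(p + v))/v (J(p, v) = ((p + v)*(v + v) + 8)*(-5/v) = ((p + v)*(2*v) + 8)*(-5/v) = (2*v*(p + v) + 8)*(-5/v) = (8 + 2*v*(p + v))*(-5/v) = -5*(8 + 2*v*(p + v))/v)
(2761 + J(-209, -64))*(-41354 - 21367) = (2761 + (-40/(-64) - 10*(-209) - 10*(-64)))*(-41354 - 21367) = (2761 + (-40*(-1/64) + 2090 + 640))*(-62721) = (2761 + (5/8 + 2090 + 640))*(-62721) = (2761 + 21845/8)*(-62721) = (43933/8)*(-62721) = -2755521693/8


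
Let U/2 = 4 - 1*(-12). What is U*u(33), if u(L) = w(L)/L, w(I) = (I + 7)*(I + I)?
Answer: 2560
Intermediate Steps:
U = 32 (U = 2*(4 - 1*(-12)) = 2*(4 + 12) = 2*16 = 32)
w(I) = 2*I*(7 + I) (w(I) = (7 + I)*(2*I) = 2*I*(7 + I))
u(L) = 14 + 2*L (u(L) = (2*L*(7 + L))/L = 14 + 2*L)
U*u(33) = 32*(14 + 2*33) = 32*(14 + 66) = 32*80 = 2560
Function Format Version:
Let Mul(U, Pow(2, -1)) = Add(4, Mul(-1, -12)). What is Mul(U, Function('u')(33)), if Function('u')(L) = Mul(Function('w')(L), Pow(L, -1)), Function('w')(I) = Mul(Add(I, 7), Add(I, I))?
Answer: 2560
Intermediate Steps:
U = 32 (U = Mul(2, Add(4, Mul(-1, -12))) = Mul(2, Add(4, 12)) = Mul(2, 16) = 32)
Function('w')(I) = Mul(2, I, Add(7, I)) (Function('w')(I) = Mul(Add(7, I), Mul(2, I)) = Mul(2, I, Add(7, I)))
Function('u')(L) = Add(14, Mul(2, L)) (Function('u')(L) = Mul(Mul(2, L, Add(7, L)), Pow(L, -1)) = Add(14, Mul(2, L)))
Mul(U, Function('u')(33)) = Mul(32, Add(14, Mul(2, 33))) = Mul(32, Add(14, 66)) = Mul(32, 80) = 2560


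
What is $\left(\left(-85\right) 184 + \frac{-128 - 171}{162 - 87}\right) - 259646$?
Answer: $- \frac{20646749}{75} \approx -2.7529 \cdot 10^{5}$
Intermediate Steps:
$\left(\left(-85\right) 184 + \frac{-128 - 171}{162 - 87}\right) - 259646 = \left(-15640 - \frac{299}{75}\right) - 259646 = - \frac{1173299}{75} - 259646 = - \frac{20646749}{75}$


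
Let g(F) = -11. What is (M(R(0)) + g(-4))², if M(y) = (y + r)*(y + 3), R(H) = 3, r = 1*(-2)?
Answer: 25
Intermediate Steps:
r = -2
M(y) = (-2 + y)*(3 + y) (M(y) = (y - 2)*(y + 3) = (-2 + y)*(3 + y))
(M(R(0)) + g(-4))² = ((-6 + 3 + 3²) - 11)² = ((-6 + 3 + 9) - 11)² = (6 - 11)² = (-5)² = 25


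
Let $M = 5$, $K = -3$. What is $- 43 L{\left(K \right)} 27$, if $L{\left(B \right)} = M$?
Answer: $-5805$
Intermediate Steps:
$L{\left(B \right)} = 5$
$- 43 L{\left(K \right)} 27 = \left(-43\right) 5 \cdot 27 = \left(-215\right) 27 = -5805$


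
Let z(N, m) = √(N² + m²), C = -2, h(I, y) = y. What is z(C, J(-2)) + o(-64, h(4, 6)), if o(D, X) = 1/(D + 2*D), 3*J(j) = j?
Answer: -1/192 + 2*√10/3 ≈ 2.1030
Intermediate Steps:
J(j) = j/3
o(D, X) = 1/(3*D)
z(C, J(-2)) + o(-64, h(4, 6)) = √((-2)² + ((⅓)*(-2))²) + (⅓)/(-64) = √(4 + (-⅔)²) + (⅓)*(-1/64) = √(4 + 4/9) - 1/192 = √(40/9) - 1/192 = 2*√10/3 - 1/192 = -1/192 + 2*√10/3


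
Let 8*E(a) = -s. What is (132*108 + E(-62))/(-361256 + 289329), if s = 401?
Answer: -113647/575416 ≈ -0.19750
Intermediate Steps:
E(a) = -401/8 (E(a) = (-1*401)/8 = (⅛)*(-401) = -401/8)
(132*108 + E(-62))/(-361256 + 289329) = (132*108 - 401/8)/(-361256 + 289329) = (14256 - 401/8)/(-71927) = (113647/8)*(-1/71927) = -113647/575416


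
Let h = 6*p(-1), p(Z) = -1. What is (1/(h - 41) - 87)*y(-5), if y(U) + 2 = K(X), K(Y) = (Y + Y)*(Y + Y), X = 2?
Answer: -57260/47 ≈ -1218.3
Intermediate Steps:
K(Y) = 4*Y**2 (K(Y) = (2*Y)*(2*Y) = 4*Y**2)
y(U) = 14 (y(U) = -2 + 4*2**2 = -2 + 4*4 = -2 + 16 = 14)
h = -6 (h = 6*(-1) = -6)
(1/(h - 41) - 87)*y(-5) = (1/(-6 - 41) - 87)*14 = (1/(-47) - 87)*14 = (-1/47 - 87)*14 = -4090/47*14 = -57260/47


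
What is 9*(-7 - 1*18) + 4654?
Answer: 4429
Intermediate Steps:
9*(-7 - 1*18) + 4654 = 9*(-7 - 18) + 4654 = 9*(-25) + 4654 = -225 + 4654 = 4429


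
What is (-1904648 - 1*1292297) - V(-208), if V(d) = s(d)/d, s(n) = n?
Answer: -3196946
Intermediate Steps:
V(d) = 1 (V(d) = d/d = 1)
(-1904648 - 1*1292297) - V(-208) = (-1904648 - 1*1292297) - 1*1 = (-1904648 - 1292297) - 1 = -3196945 - 1 = -3196946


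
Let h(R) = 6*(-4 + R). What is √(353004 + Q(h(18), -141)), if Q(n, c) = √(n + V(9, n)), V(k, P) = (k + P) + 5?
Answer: √(353004 + √182) ≈ 594.15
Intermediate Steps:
V(k, P) = 5 + P + k (V(k, P) = (P + k) + 5 = 5 + P + k)
h(R) = -24 + 6*R
Q(n, c) = √(14 + 2*n) (Q(n, c) = √(n + (5 + n + 9)) = √(n + (14 + n)) = √(14 + 2*n))
√(353004 + Q(h(18), -141)) = √(353004 + √(14 + 2*(-24 + 6*18))) = √(353004 + √(14 + 2*(-24 + 108))) = √(353004 + √(14 + 2*84)) = √(353004 + √(14 + 168)) = √(353004 + √182)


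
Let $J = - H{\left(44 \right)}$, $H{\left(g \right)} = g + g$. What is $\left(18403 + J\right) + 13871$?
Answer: $32186$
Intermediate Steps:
$H{\left(g \right)} = 2 g$
$J = -88$ ($J = - 2 \cdot 44 = \left(-1\right) 88 = -88$)
$\left(18403 + J\right) + 13871 = \left(18403 - 88\right) + 13871 = 18315 + 13871 = 32186$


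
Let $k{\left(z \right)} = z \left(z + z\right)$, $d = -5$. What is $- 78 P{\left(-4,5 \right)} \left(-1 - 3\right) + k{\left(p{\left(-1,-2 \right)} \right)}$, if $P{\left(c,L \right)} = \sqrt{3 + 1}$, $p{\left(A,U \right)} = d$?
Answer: $674$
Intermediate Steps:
$p{\left(A,U \right)} = -5$
$P{\left(c,L \right)} = 2$ ($P{\left(c,L \right)} = \sqrt{4} = 2$)
$k{\left(z \right)} = 2 z^{2}$ ($k{\left(z \right)} = z 2 z = 2 z^{2}$)
$- 78 P{\left(-4,5 \right)} \left(-1 - 3\right) + k{\left(p{\left(-1,-2 \right)} \right)} = - 78 \cdot 2 \left(-1 - 3\right) + 2 \left(-5\right)^{2} = - 78 \cdot 2 \left(-4\right) + 2 \cdot 25 = \left(-78\right) \left(-8\right) + 50 = 624 + 50 = 674$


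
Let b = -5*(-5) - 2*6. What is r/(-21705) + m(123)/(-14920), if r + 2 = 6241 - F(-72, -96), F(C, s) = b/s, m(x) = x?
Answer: -229818277/777212640 ≈ -0.29570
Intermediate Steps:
b = 13 (b = 25 - 12 = 13)
F(C, s) = 13/s
r = 598957/96 (r = -2 + (6241 - 13/(-96)) = -2 + (6241 - 13*(-1)/96) = -2 + (6241 - 1*(-13/96)) = -2 + (6241 + 13/96) = -2 + 599149/96 = 598957/96 ≈ 6239.1)
r/(-21705) + m(123)/(-14920) = (598957/96)/(-21705) + 123/(-14920) = (598957/96)*(-1/21705) + 123*(-1/14920) = -598957/2083680 - 123/14920 = -229818277/777212640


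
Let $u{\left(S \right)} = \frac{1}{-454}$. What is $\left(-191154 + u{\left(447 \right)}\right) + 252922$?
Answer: $\frac{28042671}{454} \approx 61768.0$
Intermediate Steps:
$u{\left(S \right)} = - \frac{1}{454}$
$\left(-191154 + u{\left(447 \right)}\right) + 252922 = \left(-191154 - \frac{1}{454}\right) + 252922 = - \frac{86783917}{454} + 252922 = \frac{28042671}{454}$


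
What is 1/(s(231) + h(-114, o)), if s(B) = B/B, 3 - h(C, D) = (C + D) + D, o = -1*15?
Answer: 1/148 ≈ 0.0067568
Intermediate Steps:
o = -15
h(C, D) = 3 - C - 2*D (h(C, D) = 3 - ((C + D) + D) = 3 - (C + 2*D) = 3 + (-C - 2*D) = 3 - C - 2*D)
s(B) = 1
1/(s(231) + h(-114, o)) = 1/(1 + (3 - 1*(-114) - 2*(-15))) = 1/(1 + (3 + 114 + 30)) = 1/(1 + 147) = 1/148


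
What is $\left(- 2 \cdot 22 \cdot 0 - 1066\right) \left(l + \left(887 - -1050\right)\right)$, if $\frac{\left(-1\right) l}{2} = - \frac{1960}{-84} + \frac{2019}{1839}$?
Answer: $- \frac{3701455810}{1839} \approx -2.0128 \cdot 10^{6}$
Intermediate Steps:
$l = - \frac{89858}{1839}$ ($l = - 2 \left(- \frac{1960}{-84} + \frac{2019}{1839}\right) = - 2 \left(\left(-1960\right) \left(- \frac{1}{84}\right) + 2019 \cdot \frac{1}{1839}\right) = - 2 \left(\frac{70}{3} + \frac{673}{613}\right) = \left(-2\right) \frac{44929}{1839} = - \frac{89858}{1839} \approx -48.862$)
$\left(- 2 \cdot 22 \cdot 0 - 1066\right) \left(l + \left(887 - -1050\right)\right) = \left(- 2 \cdot 22 \cdot 0 - 1066\right) \left(- \frac{89858}{1839} + \left(887 - -1050\right)\right) = \left(\left(-2\right) 0 - 1066\right) \left(- \frac{89858}{1839} + \left(887 + 1050\right)\right) = \left(0 - 1066\right) \left(- \frac{89858}{1839} + 1937\right) = \left(-1066\right) \frac{3472285}{1839} = - \frac{3701455810}{1839}$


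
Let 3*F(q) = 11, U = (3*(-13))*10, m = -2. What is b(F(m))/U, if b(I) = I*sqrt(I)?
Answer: -11*sqrt(33)/3510 ≈ -0.018003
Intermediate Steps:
U = -390 (U = -39*10 = -390)
F(q) = 11/3 (F(q) = (1/3)*11 = 11/3)
b(I) = I**(3/2)
b(F(m))/U = (11/3)**(3/2)/(-390) = (11*sqrt(33)/9)*(-1/390) = -11*sqrt(33)/3510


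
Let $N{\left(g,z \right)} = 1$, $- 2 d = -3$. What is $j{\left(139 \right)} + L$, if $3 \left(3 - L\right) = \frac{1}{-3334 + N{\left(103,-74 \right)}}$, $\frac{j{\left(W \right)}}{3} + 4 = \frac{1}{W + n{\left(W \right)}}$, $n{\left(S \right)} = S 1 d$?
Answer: $- \frac{62483056}{6949305} \approx -8.9913$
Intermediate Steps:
$d = \frac{3}{2}$ ($d = \left(- \frac{1}{2}\right) \left(-3\right) = \frac{3}{2} \approx 1.5$)
$n{\left(S \right)} = \frac{3 S}{2}$ ($n{\left(S \right)} = S 1 \cdot \frac{3}{2} = S \frac{3}{2} = \frac{3 S}{2}$)
$j{\left(W \right)} = -12 + \frac{6}{5 W}$ ($j{\left(W \right)} = -12 + \frac{3}{W + \frac{3 W}{2}} = -12 + \frac{3}{\frac{5}{2} W} = -12 + 3 \frac{2}{5 W} = -12 + \frac{6}{5 W}$)
$L = \frac{29998}{9999}$ ($L = 3 - \frac{1}{3 \left(-3334 + 1\right)} = 3 - \frac{1}{3 \left(-3333\right)} = 3 - - \frac{1}{9999} = 3 + \frac{1}{9999} = \frac{29998}{9999} \approx 3.0001$)
$j{\left(139 \right)} + L = \left(-12 + \frac{6}{5 \cdot 139}\right) + \frac{29998}{9999} = \left(-12 + \frac{6}{5} \cdot \frac{1}{139}\right) + \frac{29998}{9999} = \left(-12 + \frac{6}{695}\right) + \frac{29998}{9999} = - \frac{8334}{695} + \frac{29998}{9999} = - \frac{62483056}{6949305}$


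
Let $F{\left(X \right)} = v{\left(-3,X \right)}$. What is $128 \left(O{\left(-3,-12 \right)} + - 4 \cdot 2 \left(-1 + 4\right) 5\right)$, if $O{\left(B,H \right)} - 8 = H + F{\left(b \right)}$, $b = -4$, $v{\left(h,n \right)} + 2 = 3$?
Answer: $-15744$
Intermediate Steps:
$v{\left(h,n \right)} = 1$ ($v{\left(h,n \right)} = -2 + 3 = 1$)
$F{\left(X \right)} = 1$
$O{\left(B,H \right)} = 9 + H$ ($O{\left(B,H \right)} = 8 + \left(H + 1\right) = 8 + \left(1 + H\right) = 9 + H$)
$128 \left(O{\left(-3,-12 \right)} + - 4 \cdot 2 \left(-1 + 4\right) 5\right) = 128 \left(\left(9 - 12\right) + - 4 \cdot 2 \left(-1 + 4\right) 5\right) = 128 \left(-3 + - 4 \cdot 2 \cdot 3 \cdot 5\right) = 128 \left(-3 + \left(-4\right) 6 \cdot 5\right) = 128 \left(-3 - 120\right) = 128 \left(-123\right) = -15744$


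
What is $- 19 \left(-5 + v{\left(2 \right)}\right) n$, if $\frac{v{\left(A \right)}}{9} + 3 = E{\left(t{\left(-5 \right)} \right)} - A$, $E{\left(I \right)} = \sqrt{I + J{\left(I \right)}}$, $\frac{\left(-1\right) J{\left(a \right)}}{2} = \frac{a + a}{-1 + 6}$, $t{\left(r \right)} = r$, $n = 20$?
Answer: $19000 - 3420 i \approx 19000.0 - 3420.0 i$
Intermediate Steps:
$J{\left(a \right)} = - \frac{4 a}{5}$ ($J{\left(a \right)} = - 2 \frac{a + a}{-1 + 6} = - 2 \frac{2 a}{5} = - \frac{4 a}{5}$)
$E{\left(I \right)} = \frac{\sqrt{5} \sqrt{I}}{5}$ ($E{\left(I \right)} = \sqrt{I - \frac{4 I}{5}} = \sqrt{\frac{I}{5}} = \frac{\sqrt{5} \sqrt{I}}{5}$)
$v{\left(A \right)} = -27 - 9 A + 9 i$ ($v{\left(A \right)} = -27 + 9 \left(\frac{\sqrt{5} \sqrt{-5}}{5} - A\right) = -27 + 9 \left(\frac{\sqrt{5} i \sqrt{5}}{5} - A\right) = -27 + 9 \left(i - A\right) = -27 - \left(- 9 i + 9 A\right) = -27 - 9 A + 9 i$)
$- 19 \left(-5 + v{\left(2 \right)}\right) n = - 19 \left(-5 - \left(45 - 9 i\right)\right) 20 = - 19 \left(-50 + 9 i\right) 20 = \left(950 - 171 i\right) 20 = 19000 - 3420 i$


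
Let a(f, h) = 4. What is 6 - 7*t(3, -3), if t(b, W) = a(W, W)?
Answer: -22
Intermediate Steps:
t(b, W) = 4
6 - 7*t(3, -3) = 6 - 7*4 = 6 - 28 = -22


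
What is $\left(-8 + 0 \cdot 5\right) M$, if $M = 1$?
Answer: $-8$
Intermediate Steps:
$\left(-8 + 0 \cdot 5\right) M = \left(-8 + 0 \cdot 5\right) 1 = \left(-8 + 0\right) 1 = \left(-8\right) 1 = -8$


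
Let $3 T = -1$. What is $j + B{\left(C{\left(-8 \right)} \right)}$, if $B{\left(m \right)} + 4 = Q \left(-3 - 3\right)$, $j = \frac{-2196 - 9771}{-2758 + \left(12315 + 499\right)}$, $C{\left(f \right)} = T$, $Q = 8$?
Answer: $- \frac{178293}{3352} \approx -53.19$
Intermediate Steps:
$T = - \frac{1}{3}$ ($T = \frac{1}{3} \left(-1\right) = - \frac{1}{3} \approx -0.33333$)
$C{\left(f \right)} = - \frac{1}{3}$
$j = - \frac{3989}{3352}$ ($j = - \frac{11967}{-2758 + 12814} = - \frac{11967}{10056} = \left(-11967\right) \frac{1}{10056} = - \frac{3989}{3352} \approx -1.19$)
$B{\left(m \right)} = -52$ ($B{\left(m \right)} = -4 + 8 \left(-3 - 3\right) = -4 + 8 \left(-6\right) = -4 - 48 = -52$)
$j + B{\left(C{\left(-8 \right)} \right)} = - \frac{3989}{3352} - 52 = - \frac{178293}{3352}$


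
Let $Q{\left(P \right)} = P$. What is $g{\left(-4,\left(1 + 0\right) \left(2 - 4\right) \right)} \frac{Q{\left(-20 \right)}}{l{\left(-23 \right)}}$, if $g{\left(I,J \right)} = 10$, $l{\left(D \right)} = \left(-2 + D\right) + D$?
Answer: $\frac{25}{6} \approx 4.1667$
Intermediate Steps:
$l{\left(D \right)} = -2 + 2 D$
$g{\left(-4,\left(1 + 0\right) \left(2 - 4\right) \right)} \frac{Q{\left(-20 \right)}}{l{\left(-23 \right)}} = 10 \left(- \frac{20}{-2 + 2 \left(-23\right)}\right) = 10 \left(- \frac{20}{-2 - 46}\right) = 10 \left(- \frac{20}{-48}\right) = 10 \left(\left(-20\right) \left(- \frac{1}{48}\right)\right) = 10 \cdot \frac{5}{12} = \frac{25}{6}$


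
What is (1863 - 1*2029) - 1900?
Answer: -2066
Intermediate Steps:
(1863 - 1*2029) - 1900 = (1863 - 2029) - 1900 = -166 - 1900 = -2066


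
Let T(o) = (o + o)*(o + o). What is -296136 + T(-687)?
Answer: 1591740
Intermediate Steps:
T(o) = 4*o**2 (T(o) = (2*o)*(2*o) = 4*o**2)
-296136 + T(-687) = -296136 + 4*(-687)**2 = -296136 + 4*471969 = -296136 + 1887876 = 1591740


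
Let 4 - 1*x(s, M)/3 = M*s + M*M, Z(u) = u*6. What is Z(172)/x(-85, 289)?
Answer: -43/7369 ≈ -0.0058353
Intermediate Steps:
Z(u) = 6*u
x(s, M) = 12 - 3*M² - 3*M*s (x(s, M) = 12 - 3*(M*s + M*M) = 12 - 3*(M*s + M²) = 12 - 3*(M² + M*s) = 12 + (-3*M² - 3*M*s) = 12 - 3*M² - 3*M*s)
Z(172)/x(-85, 289) = (6*172)/(12 - 3*289² - 3*289*(-85)) = 1032/(12 - 3*83521 + 73695) = 1032/(12 - 250563 + 73695) = 1032/(-176856) = 1032*(-1/176856) = -43/7369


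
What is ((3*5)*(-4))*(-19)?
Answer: 1140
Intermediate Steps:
((3*5)*(-4))*(-19) = (15*(-4))*(-19) = -60*(-19) = 1140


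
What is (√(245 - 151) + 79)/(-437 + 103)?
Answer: -79/334 - √94/334 ≈ -0.26555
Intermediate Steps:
(√(245 - 151) + 79)/(-437 + 103) = (√94 + 79)/(-334) = (79 + √94)*(-1/334) = -79/334 - √94/334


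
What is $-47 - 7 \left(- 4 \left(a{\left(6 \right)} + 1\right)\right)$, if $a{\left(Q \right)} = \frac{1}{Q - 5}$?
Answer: $9$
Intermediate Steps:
$a{\left(Q \right)} = \frac{1}{-5 + Q}$
$-47 - 7 \left(- 4 \left(a{\left(6 \right)} + 1\right)\right) = -47 - 7 \left(- 4 \left(\frac{1}{-5 + 6} + 1\right)\right) = -47 - 7 \left(- 4 \left(1^{-1} + 1\right)\right) = -47 - 7 \left(- 4 \left(1 + 1\right)\right) = -47 - 7 \left(\left(-4\right) 2\right) = -47 - -56 = -47 + 56 = 9$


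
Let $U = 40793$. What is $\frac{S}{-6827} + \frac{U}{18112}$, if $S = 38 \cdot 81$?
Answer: $\frac{222745075}{123650624} \approx 1.8014$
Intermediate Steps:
$S = 3078$
$\frac{S}{-6827} + \frac{U}{18112} = \frac{3078}{-6827} + \frac{40793}{18112} = 3078 \left(- \frac{1}{6827}\right) + 40793 \cdot \frac{1}{18112} = - \frac{3078}{6827} + \frac{40793}{18112} = \frac{222745075}{123650624}$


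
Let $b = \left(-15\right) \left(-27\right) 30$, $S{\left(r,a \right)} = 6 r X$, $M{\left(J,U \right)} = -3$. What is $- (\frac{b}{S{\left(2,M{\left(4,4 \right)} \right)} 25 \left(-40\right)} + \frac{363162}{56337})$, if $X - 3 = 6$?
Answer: $- \frac{9515309}{1502320} \approx -6.3337$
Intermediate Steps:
$X = 9$ ($X = 3 + 6 = 9$)
$S{\left(r,a \right)} = 54 r$ ($S{\left(r,a \right)} = 6 r 9 = 54 r$)
$b = 12150$ ($b = 405 \cdot 30 = 12150$)
$- (\frac{b}{S{\left(2,M{\left(4,4 \right)} \right)} 25 \left(-40\right)} + \frac{363162}{56337}) = - (\frac{12150}{54 \cdot 2 \cdot 25 \left(-40\right)} + \frac{363162}{56337}) = - (\frac{12150}{108 \cdot 25 \left(-40\right)} + 363162 \cdot \frac{1}{56337}) = - (\frac{12150}{2700 \left(-40\right)} + \frac{121054}{18779}) = - (\frac{12150}{-108000} + \frac{121054}{18779}) = - (12150 \left(- \frac{1}{108000}\right) + \frac{121054}{18779}) = - (- \frac{9}{80} + \frac{121054}{18779}) = \left(-1\right) \frac{9515309}{1502320} = - \frac{9515309}{1502320}$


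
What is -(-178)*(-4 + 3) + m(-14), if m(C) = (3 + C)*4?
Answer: -222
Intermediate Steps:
m(C) = 12 + 4*C
-(-178)*(-4 + 3) + m(-14) = -(-178)*(-4 + 3) + (12 + 4*(-14)) = -(-178)*(-1) + (12 - 56) = -89*2 - 44 = -178 - 44 = -222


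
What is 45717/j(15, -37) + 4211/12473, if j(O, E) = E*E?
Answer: 575993000/17075537 ≈ 33.732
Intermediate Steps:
j(O, E) = E²
45717/j(15, -37) + 4211/12473 = 45717/((-37)²) + 4211/12473 = 45717/1369 + 4211*(1/12473) = 45717*(1/1369) + 4211/12473 = 45717/1369 + 4211/12473 = 575993000/17075537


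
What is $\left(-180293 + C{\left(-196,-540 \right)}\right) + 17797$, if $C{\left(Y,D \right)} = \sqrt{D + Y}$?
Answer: $-162496 + 4 i \sqrt{46} \approx -1.625 \cdot 10^{5} + 27.129 i$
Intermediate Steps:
$\left(-180293 + C{\left(-196,-540 \right)}\right) + 17797 = \left(-180293 + \sqrt{-540 - 196}\right) + 17797 = \left(-180293 + \sqrt{-736}\right) + 17797 = \left(-180293 + 4 i \sqrt{46}\right) + 17797 = -162496 + 4 i \sqrt{46}$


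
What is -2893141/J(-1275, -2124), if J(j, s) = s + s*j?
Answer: -2893141/2705976 ≈ -1.0692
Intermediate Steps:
J(j, s) = s + j*s
-2893141/J(-1275, -2124) = -2893141*(-1/(2124*(1 - 1275))) = -2893141/((-2124*(-1274))) = -2893141/2705976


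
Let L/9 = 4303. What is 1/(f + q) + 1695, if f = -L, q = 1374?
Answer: 63313334/37353 ≈ 1695.0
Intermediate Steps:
L = 38727 (L = 9*4303 = 38727)
f = -38727 (f = -1*38727 = -38727)
1/(f + q) + 1695 = 1/(-38727 + 1374) + 1695 = 1/(-37353) + 1695 = -1/37353 + 1695 = 63313334/37353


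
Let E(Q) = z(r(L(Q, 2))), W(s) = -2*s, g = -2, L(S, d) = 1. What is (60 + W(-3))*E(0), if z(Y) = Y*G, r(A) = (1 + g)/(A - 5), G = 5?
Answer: 165/2 ≈ 82.500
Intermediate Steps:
r(A) = -1/(-5 + A) (r(A) = (1 - 2)/(A - 5) = -1/(-5 + A))
z(Y) = 5*Y (z(Y) = Y*5 = 5*Y)
E(Q) = 5/4 (E(Q) = 5*(-1/(-5 + 1)) = 5*(-1/(-4)) = 5*(-1*(-1/4)) = 5*(1/4) = 5/4)
(60 + W(-3))*E(0) = (60 - 2*(-3))*(5/4) = (60 + 6)*(5/4) = 66*(5/4) = 165/2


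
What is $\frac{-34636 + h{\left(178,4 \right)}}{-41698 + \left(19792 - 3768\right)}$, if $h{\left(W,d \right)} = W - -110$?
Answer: $\frac{17174}{12837} \approx 1.3379$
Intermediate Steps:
$h{\left(W,d \right)} = 110 + W$ ($h{\left(W,d \right)} = W + 110 = 110 + W$)
$\frac{-34636 + h{\left(178,4 \right)}}{-41698 + \left(19792 - 3768\right)} = \frac{-34636 + \left(110 + 178\right)}{-41698 + \left(19792 - 3768\right)} = \frac{-34636 + 288}{-41698 + \left(19792 - 3768\right)} = - \frac{34348}{-41698 + 16024} = - \frac{34348}{-25674} = \left(-34348\right) \left(- \frac{1}{25674}\right) = \frac{17174}{12837}$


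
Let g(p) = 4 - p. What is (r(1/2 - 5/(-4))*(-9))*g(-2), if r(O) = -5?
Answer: 270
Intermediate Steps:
(r(1/2 - 5/(-4))*(-9))*g(-2) = (-5*(-9))*(4 - 1*(-2)) = 45*(4 + 2) = 45*6 = 270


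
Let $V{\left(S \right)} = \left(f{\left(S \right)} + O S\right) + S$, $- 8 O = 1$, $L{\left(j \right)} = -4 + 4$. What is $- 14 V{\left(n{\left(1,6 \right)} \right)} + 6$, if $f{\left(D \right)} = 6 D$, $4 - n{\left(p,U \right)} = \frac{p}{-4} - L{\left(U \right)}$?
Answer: $- \frac{6449}{16} \approx -403.06$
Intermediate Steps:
$L{\left(j \right)} = 0$
$O = - \frac{1}{8}$ ($O = \left(- \frac{1}{8}\right) 1 = - \frac{1}{8} \approx -0.125$)
$n{\left(p,U \right)} = 4 + \frac{p}{4}$ ($n{\left(p,U \right)} = 4 - \left(\frac{p}{-4} - 0\right) = 4 - \left(p \left(- \frac{1}{4}\right) + 0\right) = 4 - \left(- \frac{p}{4} + 0\right) = 4 - - \frac{p}{4} = 4 + \frac{p}{4}$)
$V{\left(S \right)} = \frac{55 S}{8}$ ($V{\left(S \right)} = \left(6 S - \frac{S}{8}\right) + S = \frac{47 S}{8} + S = \frac{55 S}{8}$)
$- 14 V{\left(n{\left(1,6 \right)} \right)} + 6 = - 14 \frac{55 \left(4 + \frac{1}{4} \cdot 1\right)}{8} + 6 = - 14 \frac{55 \left(4 + \frac{1}{4}\right)}{8} + 6 = - 14 \cdot \frac{55}{8} \cdot \frac{17}{4} + 6 = \left(-14\right) \frac{935}{32} + 6 = - \frac{6545}{16} + 6 = - \frac{6449}{16}$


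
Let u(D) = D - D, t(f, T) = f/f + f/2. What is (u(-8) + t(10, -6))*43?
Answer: 258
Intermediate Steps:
t(f, T) = 1 + f/2 (t(f, T) = 1 + f*(½) = 1 + f/2)
u(D) = 0
(u(-8) + t(10, -6))*43 = (0 + (1 + (½)*10))*43 = (0 + (1 + 5))*43 = (0 + 6)*43 = 6*43 = 258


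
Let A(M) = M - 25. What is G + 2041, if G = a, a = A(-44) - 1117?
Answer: 855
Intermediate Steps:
A(M) = -25 + M
a = -1186 (a = (-25 - 44) - 1117 = -69 - 1117 = -1186)
G = -1186
G + 2041 = -1186 + 2041 = 855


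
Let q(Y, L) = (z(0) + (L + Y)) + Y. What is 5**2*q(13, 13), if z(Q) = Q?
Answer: 975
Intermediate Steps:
q(Y, L) = L + 2*Y (q(Y, L) = (0 + (L + Y)) + Y = (L + Y) + Y = L + 2*Y)
5**2*q(13, 13) = 5**2*(13 + 2*13) = 25*(13 + 26) = 25*39 = 975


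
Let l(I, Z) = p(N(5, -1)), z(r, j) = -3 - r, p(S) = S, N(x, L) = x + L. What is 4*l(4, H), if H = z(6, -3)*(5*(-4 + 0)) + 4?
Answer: 16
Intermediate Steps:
N(x, L) = L + x
H = 184 (H = (-3 - 1*6)*(5*(-4 + 0)) + 4 = (-3 - 6)*(5*(-4)) + 4 = -9*(-20) + 4 = 180 + 4 = 184)
l(I, Z) = 4 (l(I, Z) = -1 + 5 = 4)
4*l(4, H) = 4*4 = 16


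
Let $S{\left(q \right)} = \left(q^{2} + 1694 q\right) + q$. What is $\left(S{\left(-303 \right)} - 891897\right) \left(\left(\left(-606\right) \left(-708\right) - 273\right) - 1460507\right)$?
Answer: $1355358471636$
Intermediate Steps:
$S{\left(q \right)} = q^{2} + 1695 q$
$\left(S{\left(-303 \right)} - 891897\right) \left(\left(\left(-606\right) \left(-708\right) - 273\right) - 1460507\right) = \left(- 303 \left(1695 - 303\right) - 891897\right) \left(\left(\left(-606\right) \left(-708\right) - 273\right) - 1460507\right) = \left(\left(-303\right) 1392 - 891897\right) \left(\left(429048 - 273\right) - 1460507\right) = \left(-421776 - 891897\right) \left(428775 - 1460507\right) = \left(-1313673\right) \left(-1031732\right) = 1355358471636$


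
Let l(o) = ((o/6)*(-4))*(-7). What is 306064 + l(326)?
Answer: 922756/3 ≈ 3.0759e+5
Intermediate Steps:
l(o) = 14*o/3 (l(o) = ((o*(⅙))*(-4))*(-7) = ((o/6)*(-4))*(-7) = -2*o/3*(-7) = 14*o/3)
306064 + l(326) = 306064 + (14/3)*326 = 306064 + 4564/3 = 922756/3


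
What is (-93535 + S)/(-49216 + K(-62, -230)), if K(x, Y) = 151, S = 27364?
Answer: 22057/16355 ≈ 1.3486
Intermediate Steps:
(-93535 + S)/(-49216 + K(-62, -230)) = (-93535 + 27364)/(-49216 + 151) = -66171/(-49065) = -66171*(-1/49065) = 22057/16355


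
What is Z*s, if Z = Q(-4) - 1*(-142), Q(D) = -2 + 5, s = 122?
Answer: 17690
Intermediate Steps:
Q(D) = 3
Z = 145 (Z = 3 - 1*(-142) = 3 + 142 = 145)
Z*s = 145*122 = 17690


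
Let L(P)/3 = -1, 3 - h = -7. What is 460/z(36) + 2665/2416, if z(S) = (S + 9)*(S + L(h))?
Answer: 1013777/717552 ≈ 1.4128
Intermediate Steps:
h = 10 (h = 3 - 1*(-7) = 3 + 7 = 10)
L(P) = -3 (L(P) = 3*(-1) = -3)
z(S) = (-3 + S)*(9 + S) (z(S) = (S + 9)*(S - 3) = (9 + S)*(-3 + S) = (-3 + S)*(9 + S))
460/z(36) + 2665/2416 = 460/(-27 + 36**2 + 6*36) + 2665/2416 = 460/(-27 + 1296 + 216) + 2665*(1/2416) = 460/1485 + 2665/2416 = 460*(1/1485) + 2665/2416 = 92/297 + 2665/2416 = 1013777/717552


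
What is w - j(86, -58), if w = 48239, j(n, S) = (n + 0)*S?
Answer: 53227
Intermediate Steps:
j(n, S) = S*n (j(n, S) = n*S = S*n)
w - j(86, -58) = 48239 - (-58)*86 = 48239 - 1*(-4988) = 48239 + 4988 = 53227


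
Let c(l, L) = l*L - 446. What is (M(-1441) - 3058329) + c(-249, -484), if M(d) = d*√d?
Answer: -2938259 - 1441*I*√1441 ≈ -2.9383e+6 - 54701.0*I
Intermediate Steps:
M(d) = d^(3/2)
c(l, L) = -446 + L*l (c(l, L) = L*l - 446 = -446 + L*l)
(M(-1441) - 3058329) + c(-249, -484) = ((-1441)^(3/2) - 3058329) + (-446 - 484*(-249)) = (-1441*I*√1441 - 3058329) + (-446 + 120516) = (-3058329 - 1441*I*√1441) + 120070 = -2938259 - 1441*I*√1441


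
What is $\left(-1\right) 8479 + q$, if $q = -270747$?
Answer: $-279226$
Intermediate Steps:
$\left(-1\right) 8479 + q = \left(-1\right) 8479 - 270747 = -8479 - 270747 = -279226$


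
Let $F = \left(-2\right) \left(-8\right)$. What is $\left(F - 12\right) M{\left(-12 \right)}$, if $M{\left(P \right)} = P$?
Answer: $-48$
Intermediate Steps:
$F = 16$
$\left(F - 12\right) M{\left(-12 \right)} = \left(16 - 12\right) \left(-12\right) = 4 \left(-12\right) = -48$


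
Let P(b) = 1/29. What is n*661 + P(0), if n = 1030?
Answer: 19744071/29 ≈ 6.8083e+5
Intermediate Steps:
P(b) = 1/29
n*661 + P(0) = 1030*661 + 1/29 = 680830 + 1/29 = 19744071/29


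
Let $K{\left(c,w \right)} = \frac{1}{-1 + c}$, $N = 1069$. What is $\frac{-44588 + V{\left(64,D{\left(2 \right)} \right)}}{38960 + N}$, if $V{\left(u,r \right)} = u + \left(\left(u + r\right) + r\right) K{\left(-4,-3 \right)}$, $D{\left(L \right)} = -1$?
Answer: $- \frac{222682}{200145} \approx -1.1126$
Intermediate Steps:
$V{\left(u,r \right)} = - \frac{2 r}{5} + \frac{4 u}{5}$ ($V{\left(u,r \right)} = u + \frac{\left(u + r\right) + r}{-1 - 4} = u + \frac{\left(r + u\right) + r}{-5} = u + \left(u + 2 r\right) \left(- \frac{1}{5}\right) = u - \left(\frac{u}{5} + \frac{2 r}{5}\right) = - \frac{2 r}{5} + \frac{4 u}{5}$)
$\frac{-44588 + V{\left(64,D{\left(2 \right)} \right)}}{38960 + N} = \frac{-44588 + \left(\left(- \frac{2}{5}\right) \left(-1\right) + \frac{4}{5} \cdot 64\right)}{38960 + 1069} = \frac{-44588 + \left(\frac{2}{5} + \frac{256}{5}\right)}{40029} = \left(-44588 + \frac{258}{5}\right) \frac{1}{40029} = \left(- \frac{222682}{5}\right) \frac{1}{40029} = - \frac{222682}{200145}$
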